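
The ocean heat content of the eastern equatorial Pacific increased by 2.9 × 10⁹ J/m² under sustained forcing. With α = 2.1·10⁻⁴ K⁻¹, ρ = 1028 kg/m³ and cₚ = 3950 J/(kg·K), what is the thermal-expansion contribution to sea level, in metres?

Δh = αQ/(ρcₚ) = 2.1×10⁻⁴ × 2.9×10⁹ / (1028 × 3950) ≈ 0.14998 m

0.150 m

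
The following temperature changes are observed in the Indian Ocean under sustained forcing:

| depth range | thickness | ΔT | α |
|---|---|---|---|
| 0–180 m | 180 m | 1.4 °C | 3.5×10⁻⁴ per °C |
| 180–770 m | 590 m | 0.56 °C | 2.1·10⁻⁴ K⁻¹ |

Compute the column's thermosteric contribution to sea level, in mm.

158 mm of thermosteric rise

0–180 m: 3.5×10⁻⁴ × 180 × 1.4 = 0.08820 m
Layer 2: 590 × 2.1×10⁻⁴ × 0.56 = 0.069384 m
Δh = 0.08820 + 0.069384 = 0.157584 m ≈ 158 mm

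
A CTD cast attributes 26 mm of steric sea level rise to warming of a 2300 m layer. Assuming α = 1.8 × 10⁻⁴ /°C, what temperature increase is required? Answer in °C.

about 0.063 °C

ΔT = Δh/(αH) = 0.026 / (1.8×10⁻⁴ × 2300) ≈ 0.06280 °C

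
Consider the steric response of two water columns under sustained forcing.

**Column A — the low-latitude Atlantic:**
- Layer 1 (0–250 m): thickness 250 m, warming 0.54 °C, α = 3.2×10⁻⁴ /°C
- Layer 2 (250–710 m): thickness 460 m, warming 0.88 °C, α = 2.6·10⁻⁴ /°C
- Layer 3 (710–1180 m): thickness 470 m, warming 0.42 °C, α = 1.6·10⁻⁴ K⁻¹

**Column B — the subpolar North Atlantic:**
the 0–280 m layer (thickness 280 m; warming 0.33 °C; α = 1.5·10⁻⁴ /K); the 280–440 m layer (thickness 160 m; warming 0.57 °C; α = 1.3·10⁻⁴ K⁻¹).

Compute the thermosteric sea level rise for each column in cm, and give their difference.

A: 18 cm; B: 2.6 cm; difference 15 cm

A 0–250 m: 250 × 0.54 × 3.2×10⁻⁴ = 0.04320 m
A Layer 2: 2.6×10⁻⁴ × 0.88 × 460 = 0.105248 m
A 710–1180 m: 470 × 0.42 × 1.6×10⁻⁴ = 0.031584 m
A total: 0.180032 m
B Layer 1: 1.5×10⁻⁴ × 0.33 × 280 = 0.01386 m
B Layer 2: 0.57 × 160 × 1.3×10⁻⁴ = 0.011856 m
B total: 0.025716 m
Difference: 0.180032 − 0.025716 = 0.154316 m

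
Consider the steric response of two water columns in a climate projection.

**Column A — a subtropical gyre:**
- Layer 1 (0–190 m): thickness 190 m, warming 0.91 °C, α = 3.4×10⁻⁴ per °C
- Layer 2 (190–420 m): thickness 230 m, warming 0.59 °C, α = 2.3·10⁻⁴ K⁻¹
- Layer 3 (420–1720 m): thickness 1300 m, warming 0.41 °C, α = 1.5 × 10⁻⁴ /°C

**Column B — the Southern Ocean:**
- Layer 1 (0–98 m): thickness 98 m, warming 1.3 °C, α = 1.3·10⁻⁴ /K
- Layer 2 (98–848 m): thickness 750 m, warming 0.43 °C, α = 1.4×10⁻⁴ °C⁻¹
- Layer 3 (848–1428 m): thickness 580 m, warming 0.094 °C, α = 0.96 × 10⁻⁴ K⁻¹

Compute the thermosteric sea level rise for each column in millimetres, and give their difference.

Δh_A ≈ 170 mm, Δh_B ≈ 66.9 mm; difference ≈ 103 mm

A 0–190 m: 190 × 0.91 × 3.4×10⁻⁴ = 0.058786 m
A 190–420 m: 2.3×10⁻⁴ × 0.59 × 230 = 0.031211 m
A 420–1720 m: 1.5×10⁻⁴ × 1300 × 0.41 = 0.07995 m
A total: 0.169947 m
B Layer 1: 1.3 × 1.3×10⁻⁴ × 98 = 0.016562 m
B 98–848 m: 750 × 0.43 × 1.4×10⁻⁴ = 0.04515 m
B Layer 3: 0.094 × 580 × 0.96×10⁻⁴ = 0.00523392 m
B total: 0.06694592 m
Difference: 0.169947 − 0.06694592 = 0.10300108 m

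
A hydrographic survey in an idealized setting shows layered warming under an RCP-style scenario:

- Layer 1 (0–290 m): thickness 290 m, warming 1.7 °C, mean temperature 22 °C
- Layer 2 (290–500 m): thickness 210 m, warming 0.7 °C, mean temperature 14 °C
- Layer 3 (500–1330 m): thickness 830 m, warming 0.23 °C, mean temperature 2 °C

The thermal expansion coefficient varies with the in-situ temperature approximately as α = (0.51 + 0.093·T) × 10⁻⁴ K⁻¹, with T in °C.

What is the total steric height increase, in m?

Layer 1: α = (0.51 + 0.093×22)×10⁻⁴ = 2.556×10⁻⁴ K⁻¹
Layer 2: α = (0.51 + 0.093×14)×10⁻⁴ = 1.812×10⁻⁴ K⁻¹
Layer 3: α = (0.51 + 0.093×2)×10⁻⁴ = 0.696×10⁻⁴ K⁻¹
2.556×10⁻⁴ × 290 × 1.7 = 0.1260108 m
290–500 m: 1.812×10⁻⁴ × 210 × 0.7 = 0.0266364 m
500–1330 m: 0.696×10⁻⁴ × 830 × 0.23 = 0.01328664 m
Δh = 0.1260108 + 0.0266364 + 0.01328664 = 0.16593384 m ≈ 0.166 m

0.166 m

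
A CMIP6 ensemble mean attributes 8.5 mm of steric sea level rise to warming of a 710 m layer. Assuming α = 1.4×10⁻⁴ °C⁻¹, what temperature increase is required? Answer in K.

ΔT = Δh/(αH) = 0.0085 / (1.4×10⁻⁴ × 710) ≈ 0.08551 K

about 0.0855 K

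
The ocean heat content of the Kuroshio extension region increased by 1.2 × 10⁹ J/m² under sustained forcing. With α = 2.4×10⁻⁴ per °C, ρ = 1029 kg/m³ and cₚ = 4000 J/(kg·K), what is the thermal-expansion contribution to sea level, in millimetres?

Δh = αQ/(ρcₚ) = 2.4×10⁻⁴ × 1.2×10⁹ / (1029 × 4000) ≈ 0.069971 m

about 70.0 mm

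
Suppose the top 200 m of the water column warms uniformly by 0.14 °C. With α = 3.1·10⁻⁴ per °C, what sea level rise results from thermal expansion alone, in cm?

Δh = αΔT·H = 3.1×10⁻⁴ × 0.14 × 200 = 0.00868 m

Δh ≈ 0.868 cm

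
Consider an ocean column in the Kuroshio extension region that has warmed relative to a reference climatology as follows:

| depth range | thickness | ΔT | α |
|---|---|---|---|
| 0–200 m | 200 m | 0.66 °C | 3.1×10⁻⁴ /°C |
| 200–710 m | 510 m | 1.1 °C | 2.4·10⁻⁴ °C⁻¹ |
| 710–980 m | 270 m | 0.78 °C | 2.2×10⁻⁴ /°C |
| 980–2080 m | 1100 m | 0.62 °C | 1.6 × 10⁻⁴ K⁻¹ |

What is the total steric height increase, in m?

200 × 0.66 × 3.1×10⁻⁴ = 0.04092 m
1.1 × 510 × 2.4×10⁻⁴ = 0.13464 m
710–980 m: 270 × 0.78 × 2.2×10⁻⁴ = 0.046332 m
Layer 4: 0.62 × 1.6×10⁻⁴ × 1100 = 0.10912 m
Δh = 0.04092 + 0.13464 + 0.046332 + 0.10912 = 0.331012 m ≈ 0.331 m

about 0.331 m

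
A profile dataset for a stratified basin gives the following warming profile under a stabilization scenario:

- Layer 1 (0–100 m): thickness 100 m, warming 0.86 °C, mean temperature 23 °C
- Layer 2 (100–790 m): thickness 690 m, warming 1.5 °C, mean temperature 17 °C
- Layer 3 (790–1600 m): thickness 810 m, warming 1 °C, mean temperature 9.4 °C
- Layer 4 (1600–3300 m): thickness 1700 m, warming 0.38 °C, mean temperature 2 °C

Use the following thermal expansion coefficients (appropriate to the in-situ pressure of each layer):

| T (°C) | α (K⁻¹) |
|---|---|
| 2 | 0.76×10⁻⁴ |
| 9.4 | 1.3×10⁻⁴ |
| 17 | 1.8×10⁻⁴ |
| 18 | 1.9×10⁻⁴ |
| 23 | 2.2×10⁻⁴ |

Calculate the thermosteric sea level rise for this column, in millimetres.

360 mm

Layer 1 at 23 °C → α = 2.2×10⁻⁴ K⁻¹
Layer 2 at 17 °C → α = 1.8×10⁻⁴ K⁻¹
Layer 3 at 9.4 °C → α = 1.3×10⁻⁴ K⁻¹
Layer 4 at 2 °C → α = 0.76×10⁻⁴ K⁻¹
2.2×10⁻⁴ × 100 × 0.86 = 0.01892 m
1.5 × 690 × 1.8×10⁻⁴ = 0.18630 m
790–1600 m: 1 × 810 × 1.3×10⁻⁴ = 0.10530 m
0.38 × 1700 × 0.76×10⁻⁴ = 0.049096 m
Δh = 0.01892 + 0.18630 + 0.10530 + 0.049096 = 0.359616 m ≈ 360 mm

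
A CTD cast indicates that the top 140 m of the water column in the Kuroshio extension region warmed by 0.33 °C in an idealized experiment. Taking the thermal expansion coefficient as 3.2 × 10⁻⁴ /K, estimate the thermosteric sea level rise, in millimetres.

Δh = αΔT·H = 3.2×10⁻⁴ × 0.33 × 140 = 0.014784 m

15 mm of thermosteric rise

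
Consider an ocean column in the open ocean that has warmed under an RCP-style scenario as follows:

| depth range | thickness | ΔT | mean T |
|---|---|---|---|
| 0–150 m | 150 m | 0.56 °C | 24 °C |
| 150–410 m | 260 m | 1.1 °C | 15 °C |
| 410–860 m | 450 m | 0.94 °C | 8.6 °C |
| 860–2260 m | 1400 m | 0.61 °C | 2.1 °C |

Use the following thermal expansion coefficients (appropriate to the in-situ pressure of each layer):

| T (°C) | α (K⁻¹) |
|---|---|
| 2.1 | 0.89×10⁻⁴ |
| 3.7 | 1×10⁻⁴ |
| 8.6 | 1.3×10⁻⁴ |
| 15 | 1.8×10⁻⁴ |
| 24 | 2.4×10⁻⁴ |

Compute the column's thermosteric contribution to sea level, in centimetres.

Δh ≈ 20.3 cm

Layer 1 at 24 °C → α = 2.4×10⁻⁴ K⁻¹
Layer 2 at 15 °C → α = 1.8×10⁻⁴ K⁻¹
Layer 3 at 8.6 °C → α = 1.3×10⁻⁴ K⁻¹
Layer 4 at 2.1 °C → α = 0.89×10⁻⁴ K⁻¹
0–150 m: 2.4×10⁻⁴ × 150 × 0.56 = 0.02016 m
Layer 2: 1.8×10⁻⁴ × 1.1 × 260 = 0.05148 m
450 × 1.3×10⁻⁴ × 0.94 = 0.05499 m
1400 × 0.61 × 0.89×10⁻⁴ = 0.076006 m
Δh = 0.02016 + 0.05148 + 0.05499 + 0.076006 = 0.202636 m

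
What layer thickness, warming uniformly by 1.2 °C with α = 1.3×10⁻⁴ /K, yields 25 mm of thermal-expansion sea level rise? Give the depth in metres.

160 m

H = Δh/(αΔT) = 0.025 / (1.3×10⁻⁴ × 1.2) ≈ 160.3 m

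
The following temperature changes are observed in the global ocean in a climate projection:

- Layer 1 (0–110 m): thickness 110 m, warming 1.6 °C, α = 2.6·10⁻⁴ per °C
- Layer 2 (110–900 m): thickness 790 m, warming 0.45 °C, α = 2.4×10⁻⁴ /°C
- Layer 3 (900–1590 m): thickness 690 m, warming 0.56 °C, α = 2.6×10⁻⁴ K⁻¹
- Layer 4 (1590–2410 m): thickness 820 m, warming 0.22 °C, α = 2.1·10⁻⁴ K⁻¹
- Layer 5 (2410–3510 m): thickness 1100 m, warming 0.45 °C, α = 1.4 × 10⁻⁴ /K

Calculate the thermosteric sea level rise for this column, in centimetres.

34 cm

110 × 2.6×10⁻⁴ × 1.6 = 0.04576 m
790 × 0.45 × 2.4×10⁻⁴ = 0.08532 m
Layer 3: 690 × 0.56 × 2.6×10⁻⁴ = 0.100464 m
1590–2410 m: 2.1×10⁻⁴ × 0.22 × 820 = 0.037884 m
Layer 5: 1100 × 1.4×10⁻⁴ × 0.45 = 0.06930 m
Δh = 0.04576 + 0.08532 + 0.100464 + 0.037884 + 0.06930 = 0.338728 m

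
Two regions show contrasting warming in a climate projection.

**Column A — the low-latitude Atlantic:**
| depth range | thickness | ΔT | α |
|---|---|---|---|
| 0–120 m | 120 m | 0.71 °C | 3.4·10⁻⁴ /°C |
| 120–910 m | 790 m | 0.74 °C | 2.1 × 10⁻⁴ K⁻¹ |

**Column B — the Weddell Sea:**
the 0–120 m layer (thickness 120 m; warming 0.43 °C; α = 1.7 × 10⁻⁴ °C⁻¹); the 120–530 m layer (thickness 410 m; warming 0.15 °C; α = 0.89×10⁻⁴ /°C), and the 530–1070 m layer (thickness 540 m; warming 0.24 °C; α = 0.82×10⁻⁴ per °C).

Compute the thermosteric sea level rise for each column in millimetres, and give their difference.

A 0–120 m: 0.71 × 3.4×10⁻⁴ × 120 = 0.028968 m
A 120–910 m: 790 × 2.1×10⁻⁴ × 0.74 = 0.122766 m
A total: 0.151734 m
B 0–120 m: 0.43 × 1.7×10⁻⁴ × 120 = 0.008772 m
B 120–530 m: 0.15 × 410 × 0.89×10⁻⁴ = 0.0054735 m
B 540 × 0.82×10⁻⁴ × 0.24 = 0.0106272 m
B total: 0.0248727 m
Difference: 0.151734 − 0.0248727 = 0.1268613 m

A: 150 mm; B: 25 mm; difference 130 mm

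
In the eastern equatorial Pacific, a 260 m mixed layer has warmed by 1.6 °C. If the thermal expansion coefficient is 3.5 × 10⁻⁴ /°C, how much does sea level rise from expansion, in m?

0.146 m of thermosteric rise

Δh = αΔT·H = 3.5×10⁻⁴ × 1.6 × 260 = 0.14560 m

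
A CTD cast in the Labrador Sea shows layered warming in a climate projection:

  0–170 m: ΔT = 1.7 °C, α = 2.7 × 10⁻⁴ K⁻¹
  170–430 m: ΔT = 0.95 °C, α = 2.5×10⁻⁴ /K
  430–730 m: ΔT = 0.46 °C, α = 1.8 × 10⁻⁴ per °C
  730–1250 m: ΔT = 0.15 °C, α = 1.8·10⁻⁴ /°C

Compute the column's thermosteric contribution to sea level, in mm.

about 180 mm

0–170 m: 1.7 × 2.7×10⁻⁴ × 170 = 0.07803 m
170–430 m: 2.5×10⁻⁴ × 260 × 0.95 = 0.06175 m
430–730 m: 0.46 × 1.8×10⁻⁴ × 300 = 0.02484 m
520 × 0.15 × 1.8×10⁻⁴ = 0.01404 m
Δh = 0.07803 + 0.06175 + 0.02484 + 0.01404 = 0.17866 m ≈ 180 mm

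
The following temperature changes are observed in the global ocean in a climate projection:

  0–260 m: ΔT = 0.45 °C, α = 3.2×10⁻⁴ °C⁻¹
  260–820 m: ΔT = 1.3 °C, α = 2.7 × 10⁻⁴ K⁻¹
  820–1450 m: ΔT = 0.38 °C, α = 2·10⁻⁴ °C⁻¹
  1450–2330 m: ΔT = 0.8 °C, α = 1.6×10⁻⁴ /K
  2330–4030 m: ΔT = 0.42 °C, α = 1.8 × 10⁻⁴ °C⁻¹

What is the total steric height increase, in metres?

Δh = 0.523 m

Layer 1: 260 × 0.45 × 3.2×10⁻⁴ = 0.03744 m
Layer 2: 560 × 2.7×10⁻⁴ × 1.3 = 0.19656 m
Layer 3: 2×10⁻⁴ × 0.38 × 630 = 0.04788 m
1450–2330 m: 880 × 1.6×10⁻⁴ × 0.8 = 0.11264 m
Layer 5: 1700 × 1.8×10⁻⁴ × 0.42 = 0.12852 m
Δh = 0.03744 + 0.19656 + 0.04788 + 0.11264 + 0.12852 = 0.52304 m ≈ 0.523 m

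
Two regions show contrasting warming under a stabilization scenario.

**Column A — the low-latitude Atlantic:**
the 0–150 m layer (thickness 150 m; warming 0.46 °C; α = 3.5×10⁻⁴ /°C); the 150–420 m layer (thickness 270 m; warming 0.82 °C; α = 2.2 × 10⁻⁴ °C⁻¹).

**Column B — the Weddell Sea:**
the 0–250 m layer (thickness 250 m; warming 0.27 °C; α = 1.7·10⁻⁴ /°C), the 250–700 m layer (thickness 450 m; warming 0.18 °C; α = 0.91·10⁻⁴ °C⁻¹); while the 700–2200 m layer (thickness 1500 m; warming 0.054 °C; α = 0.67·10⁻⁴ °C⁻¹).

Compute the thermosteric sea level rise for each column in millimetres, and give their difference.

A: 73 mm; B: 24 mm; difference 49 mm

A 0–150 m: 3.5×10⁻⁴ × 0.46 × 150 = 0.02415 m
A Layer 2: 2.2×10⁻⁴ × 270 × 0.82 = 0.048708 m
A total: 0.072858 m
B 0.27 × 1.7×10⁻⁴ × 250 = 0.011475 m
B Layer 2: 450 × 0.91×10⁻⁴ × 0.18 = 0.007371 m
B 700–2200 m: 1500 × 0.054 × 0.67×10⁻⁴ = 0.005427 m
B total: 0.024273 m
Difference: 0.072858 − 0.024273 = 0.048585 m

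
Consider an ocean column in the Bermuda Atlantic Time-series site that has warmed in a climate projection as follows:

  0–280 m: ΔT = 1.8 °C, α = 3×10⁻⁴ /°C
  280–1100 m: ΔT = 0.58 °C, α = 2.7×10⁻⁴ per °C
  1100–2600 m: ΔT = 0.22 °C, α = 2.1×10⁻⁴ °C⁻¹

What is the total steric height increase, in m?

3×10⁻⁴ × 1.8 × 280 = 0.15120 m
Layer 2: 2.7×10⁻⁴ × 820 × 0.58 = 0.128412 m
1100–2600 m: 1500 × 0.22 × 2.1×10⁻⁴ = 0.06930 m
Δh = 0.15120 + 0.128412 + 0.06930 = 0.348912 m

Δh = 0.349 m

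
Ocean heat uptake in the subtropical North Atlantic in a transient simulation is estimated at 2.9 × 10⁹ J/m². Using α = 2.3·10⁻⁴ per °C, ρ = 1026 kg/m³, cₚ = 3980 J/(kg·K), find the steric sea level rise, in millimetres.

160 mm of thermosteric rise

Δh = αQ/(ρcₚ) = 2.3×10⁻⁴ × 2.9×10⁹ / (1026 × 3980) ≈ 0.16334 m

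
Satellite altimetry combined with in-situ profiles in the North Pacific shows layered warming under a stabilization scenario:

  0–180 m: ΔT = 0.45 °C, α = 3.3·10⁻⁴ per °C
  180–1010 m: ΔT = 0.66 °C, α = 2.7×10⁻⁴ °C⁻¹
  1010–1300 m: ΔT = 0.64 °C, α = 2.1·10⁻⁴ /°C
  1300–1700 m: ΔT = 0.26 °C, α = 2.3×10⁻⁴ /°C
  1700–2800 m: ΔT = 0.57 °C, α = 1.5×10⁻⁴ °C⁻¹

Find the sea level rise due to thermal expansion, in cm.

Layer 1: 3.3×10⁻⁴ × 180 × 0.45 = 0.02673 m
830 × 2.7×10⁻⁴ × 0.66 = 0.147906 m
Layer 3: 290 × 2.1×10⁻⁴ × 0.64 = 0.038976 m
1300–1700 m: 400 × 2.3×10⁻⁴ × 0.26 = 0.02392 m
0.57 × 1.5×10⁻⁴ × 1100 = 0.09405 m
Δh = 0.02673 + 0.147906 + 0.038976 + 0.02392 + 0.09405 = 0.331582 m

33.2 cm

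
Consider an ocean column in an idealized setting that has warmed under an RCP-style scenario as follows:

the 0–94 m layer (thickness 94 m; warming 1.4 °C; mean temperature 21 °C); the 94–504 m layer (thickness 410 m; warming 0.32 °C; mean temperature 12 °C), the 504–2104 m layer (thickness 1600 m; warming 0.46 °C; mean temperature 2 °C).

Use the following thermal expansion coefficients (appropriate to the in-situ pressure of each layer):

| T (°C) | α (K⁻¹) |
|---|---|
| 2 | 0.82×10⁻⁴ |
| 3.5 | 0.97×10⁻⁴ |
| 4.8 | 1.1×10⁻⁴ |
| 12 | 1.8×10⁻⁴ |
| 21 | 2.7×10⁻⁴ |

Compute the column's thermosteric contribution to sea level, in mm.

about 120 mm

Layer 1 at 21 °C → α = 2.7×10⁻⁴ K⁻¹
Layer 2 at 12 °C → α = 1.8×10⁻⁴ K⁻¹
Layer 3 at 2 °C → α = 0.82×10⁻⁴ K⁻¹
Layer 1: 2.7×10⁻⁴ × 94 × 1.4 = 0.035532 m
Layer 2: 0.32 × 1.8×10⁻⁴ × 410 = 0.023616 m
504–2104 m: 1600 × 0.82×10⁻⁴ × 0.46 = 0.060352 m
Δh = 0.035532 + 0.023616 + 0.060352 = 0.11950 m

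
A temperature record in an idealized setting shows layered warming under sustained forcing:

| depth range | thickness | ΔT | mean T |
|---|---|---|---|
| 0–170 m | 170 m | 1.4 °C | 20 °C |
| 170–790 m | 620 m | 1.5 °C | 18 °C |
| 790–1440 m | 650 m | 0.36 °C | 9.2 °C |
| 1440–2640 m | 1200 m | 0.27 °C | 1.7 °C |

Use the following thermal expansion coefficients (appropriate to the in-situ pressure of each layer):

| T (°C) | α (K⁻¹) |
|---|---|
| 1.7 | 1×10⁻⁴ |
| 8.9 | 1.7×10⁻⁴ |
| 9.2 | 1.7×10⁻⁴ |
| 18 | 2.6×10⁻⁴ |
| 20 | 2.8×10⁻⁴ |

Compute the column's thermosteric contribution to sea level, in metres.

Δh = 0.381 m

Layer 1 at 20 °C → α = 2.8×10⁻⁴ K⁻¹
Layer 2 at 18 °C → α = 2.6×10⁻⁴ K⁻¹
Layer 3 at 9.2 °C → α = 1.7×10⁻⁴ K⁻¹
Layer 4 at 1.7 °C → α = 1×10⁻⁴ K⁻¹
2.8×10⁻⁴ × 170 × 1.4 = 0.06664 m
170–790 m: 620 × 1.5 × 2.6×10⁻⁴ = 0.24180 m
0.36 × 650 × 1.7×10⁻⁴ = 0.03978 m
0.27 × 1×10⁻⁴ × 1200 = 0.03240 m
Δh = 0.06664 + 0.24180 + 0.03978 + 0.03240 = 0.38062 m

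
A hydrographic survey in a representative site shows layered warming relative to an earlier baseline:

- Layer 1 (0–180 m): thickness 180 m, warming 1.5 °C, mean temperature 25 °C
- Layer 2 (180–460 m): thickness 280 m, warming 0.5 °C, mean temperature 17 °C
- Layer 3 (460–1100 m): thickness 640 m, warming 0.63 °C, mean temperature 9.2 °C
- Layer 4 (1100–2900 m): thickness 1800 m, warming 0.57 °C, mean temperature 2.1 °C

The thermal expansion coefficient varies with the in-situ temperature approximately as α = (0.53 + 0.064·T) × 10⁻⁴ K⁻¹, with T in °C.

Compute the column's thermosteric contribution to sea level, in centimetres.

Layer 1: α = (0.53 + 0.064×25)×10⁻⁴ = 2.13×10⁻⁴ K⁻¹
Layer 2: α = (0.53 + 0.064×17)×10⁻⁴ = 1.618×10⁻⁴ K⁻¹
Layer 3: α = (0.53 + 0.064×9.2)×10⁻⁴ = 1.1188×10⁻⁴ K⁻¹
Layer 4: α = (0.53 + 0.064×2.1)×10⁻⁴ = 0.6644×10⁻⁴ K⁻¹
0–180 m: 180 × 2.13×10⁻⁴ × 1.5 = 0.05751 m
0.5 × 1.618×10⁻⁴ × 280 = 0.022652 m
460–1100 m: 1.1188×10⁻⁴ × 0.63 × 640 = 0.045110016 m
1800 × 0.57 × 0.6644×10⁻⁴ = 0.06816744 m
Δh = 0.05751 + 0.022652 + 0.045110016 + 0.06816744 = 0.193439456 m

about 19 cm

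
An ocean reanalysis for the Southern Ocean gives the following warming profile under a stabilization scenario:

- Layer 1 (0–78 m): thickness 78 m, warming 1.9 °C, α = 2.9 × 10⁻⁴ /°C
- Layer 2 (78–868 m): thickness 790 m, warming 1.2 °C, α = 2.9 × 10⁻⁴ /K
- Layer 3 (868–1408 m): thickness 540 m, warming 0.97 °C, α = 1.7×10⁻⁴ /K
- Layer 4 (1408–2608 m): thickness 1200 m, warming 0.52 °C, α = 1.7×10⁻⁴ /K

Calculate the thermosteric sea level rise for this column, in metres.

0–78 m: 2.9×10⁻⁴ × 1.9 × 78 = 0.042978 m
2.9×10⁻⁴ × 1.2 × 790 = 0.27492 m
Layer 3: 1.7×10⁻⁴ × 540 × 0.97 = 0.089046 m
1.7×10⁻⁴ × 0.52 × 1200 = 0.10608 m
Δh = 0.042978 + 0.27492 + 0.089046 + 0.10608 = 0.513024 m ≈ 0.513 m

0.513 m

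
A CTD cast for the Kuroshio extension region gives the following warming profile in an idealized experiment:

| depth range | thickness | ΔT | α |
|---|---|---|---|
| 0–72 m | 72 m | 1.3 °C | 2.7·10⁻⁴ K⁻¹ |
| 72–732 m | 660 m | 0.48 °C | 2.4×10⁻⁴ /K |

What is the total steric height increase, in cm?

Δh ≈ 10 cm

Layer 1: 72 × 1.3 × 2.7×10⁻⁴ = 0.025272 m
660 × 0.48 × 2.4×10⁻⁴ = 0.076032 m
Δh = 0.025272 + 0.076032 = 0.101304 m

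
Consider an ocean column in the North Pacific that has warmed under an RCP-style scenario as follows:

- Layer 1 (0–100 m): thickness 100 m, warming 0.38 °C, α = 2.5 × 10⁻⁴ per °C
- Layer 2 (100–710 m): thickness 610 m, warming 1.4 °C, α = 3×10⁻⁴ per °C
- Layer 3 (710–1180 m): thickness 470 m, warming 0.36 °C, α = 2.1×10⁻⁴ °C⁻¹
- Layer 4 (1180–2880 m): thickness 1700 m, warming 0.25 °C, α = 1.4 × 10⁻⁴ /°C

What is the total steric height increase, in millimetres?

0–100 m: 0.38 × 2.5×10⁻⁴ × 100 = 0.00950 m
1.4 × 610 × 3×10⁻⁴ = 0.25620 m
2.1×10⁻⁴ × 0.36 × 470 = 0.035532 m
1.4×10⁻⁴ × 0.25 × 1700 = 0.05950 m
Δh = 0.00950 + 0.25620 + 0.035532 + 0.05950 = 0.360732 m ≈ 361 mm

about 361 mm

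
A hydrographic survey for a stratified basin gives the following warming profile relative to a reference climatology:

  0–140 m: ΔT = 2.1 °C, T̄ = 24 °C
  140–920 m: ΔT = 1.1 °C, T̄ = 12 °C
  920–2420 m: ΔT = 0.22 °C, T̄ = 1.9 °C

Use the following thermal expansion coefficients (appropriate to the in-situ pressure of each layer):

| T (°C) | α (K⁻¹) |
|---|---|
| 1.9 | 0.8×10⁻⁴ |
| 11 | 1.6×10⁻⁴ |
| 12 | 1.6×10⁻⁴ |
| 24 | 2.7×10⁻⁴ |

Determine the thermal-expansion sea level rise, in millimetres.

Layer 1 at 24 °C → α = 2.7×10⁻⁴ K⁻¹
Layer 2 at 12 °C → α = 1.6×10⁻⁴ K⁻¹
Layer 3 at 1.9 °C → α = 0.8×10⁻⁴ K⁻¹
Layer 1: 2.7×10⁻⁴ × 2.1 × 140 = 0.07938 m
140–920 m: 780 × 1.6×10⁻⁴ × 1.1 = 0.13728 m
0.8×10⁻⁴ × 0.22 × 1500 = 0.02640 m
Δh = 0.07938 + 0.13728 + 0.02640 = 0.24306 m

Δh = 240 mm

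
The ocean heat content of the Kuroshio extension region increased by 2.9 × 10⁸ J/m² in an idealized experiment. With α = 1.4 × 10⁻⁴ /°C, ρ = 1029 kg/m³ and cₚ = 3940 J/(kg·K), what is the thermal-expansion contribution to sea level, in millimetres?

Δh = αQ/(ρcₚ) = 1.4×10⁻⁴ × 2.9×10⁸ / (1029 × 3940) ≈ 0.010014 m

Δh = 10.0 mm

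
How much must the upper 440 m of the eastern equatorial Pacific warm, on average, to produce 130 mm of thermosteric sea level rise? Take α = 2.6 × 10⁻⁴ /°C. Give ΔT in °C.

ΔT ≈ 1.14 °C

ΔT = Δh/(αH) = 0.13 / (2.6×10⁻⁴ × 440) ≈ 1.136 °C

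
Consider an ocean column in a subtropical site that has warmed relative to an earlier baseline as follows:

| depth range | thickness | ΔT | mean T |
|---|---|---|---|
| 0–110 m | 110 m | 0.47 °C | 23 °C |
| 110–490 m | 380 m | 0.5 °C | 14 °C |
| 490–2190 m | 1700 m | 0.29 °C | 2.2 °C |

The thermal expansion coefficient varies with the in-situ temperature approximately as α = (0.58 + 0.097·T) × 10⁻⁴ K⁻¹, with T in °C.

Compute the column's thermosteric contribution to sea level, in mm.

Layer 1: α = (0.58 + 0.097×23)×10⁻⁴ = 2.811×10⁻⁴ K⁻¹
Layer 2: α = (0.58 + 0.097×14)×10⁻⁴ = 1.938×10⁻⁴ K⁻¹
Layer 3: α = (0.58 + 0.097×2.2)×10⁻⁴ = 0.7934×10⁻⁴ K⁻¹
110 × 0.47 × 2.811×10⁻⁴ = 0.01453287 m
110–490 m: 380 × 1.938×10⁻⁴ × 0.5 = 0.036822 m
0.7934×10⁻⁴ × 1700 × 0.29 = 0.03911462 m
Δh = 0.01453287 + 0.036822 + 0.03911462 = 0.09046949 m

Δh = 90 mm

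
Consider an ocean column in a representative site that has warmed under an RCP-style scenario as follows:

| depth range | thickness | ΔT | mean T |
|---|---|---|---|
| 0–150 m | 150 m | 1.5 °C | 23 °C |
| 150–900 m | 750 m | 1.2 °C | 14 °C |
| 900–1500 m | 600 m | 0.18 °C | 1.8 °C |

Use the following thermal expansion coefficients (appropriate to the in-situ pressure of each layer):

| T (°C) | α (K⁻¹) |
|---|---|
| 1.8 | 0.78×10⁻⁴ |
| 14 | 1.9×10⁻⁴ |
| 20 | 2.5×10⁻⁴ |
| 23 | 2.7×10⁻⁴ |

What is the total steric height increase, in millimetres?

Δh = 240 mm

Layer 1 at 23 °C → α = 2.7×10⁻⁴ K⁻¹
Layer 2 at 14 °C → α = 1.9×10⁻⁴ K⁻¹
Layer 3 at 1.8 °C → α = 0.78×10⁻⁴ K⁻¹
0–150 m: 1.5 × 150 × 2.7×10⁻⁴ = 0.06075 m
150–900 m: 1.2 × 750 × 1.9×10⁻⁴ = 0.17100 m
0.18 × 600 × 0.78×10⁻⁴ = 0.008424 m
Δh = 0.06075 + 0.17100 + 0.008424 = 0.240174 m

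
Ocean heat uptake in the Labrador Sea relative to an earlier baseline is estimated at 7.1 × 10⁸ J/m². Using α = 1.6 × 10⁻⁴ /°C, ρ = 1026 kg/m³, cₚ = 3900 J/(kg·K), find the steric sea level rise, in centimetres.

Δh = 2.8 cm

Δh = αQ/(ρcₚ) = 1.6×10⁻⁴ × 7.1×10⁸ / (1026 × 3900) ≈ 0.02839 m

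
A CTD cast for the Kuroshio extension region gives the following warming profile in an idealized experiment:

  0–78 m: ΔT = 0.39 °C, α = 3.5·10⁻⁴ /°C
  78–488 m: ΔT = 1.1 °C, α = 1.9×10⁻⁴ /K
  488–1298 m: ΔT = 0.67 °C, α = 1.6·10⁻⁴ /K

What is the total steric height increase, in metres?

about 0.183 m

0–78 m: 78 × 0.39 × 3.5×10⁻⁴ = 0.010647 m
Layer 2: 1.9×10⁻⁴ × 1.1 × 410 = 0.08569 m
1.6×10⁻⁴ × 810 × 0.67 = 0.086832 m
Δh = 0.010647 + 0.08569 + 0.086832 = 0.183169 m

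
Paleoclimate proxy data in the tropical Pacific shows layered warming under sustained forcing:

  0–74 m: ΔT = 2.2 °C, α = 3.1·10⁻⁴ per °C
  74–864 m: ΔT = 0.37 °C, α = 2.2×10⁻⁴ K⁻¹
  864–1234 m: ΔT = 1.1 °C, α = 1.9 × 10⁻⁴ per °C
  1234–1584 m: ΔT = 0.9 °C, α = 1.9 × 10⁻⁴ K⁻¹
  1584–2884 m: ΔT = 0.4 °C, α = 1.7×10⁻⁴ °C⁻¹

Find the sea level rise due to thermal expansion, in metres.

about 0.34 m

3.1×10⁻⁴ × 74 × 2.2 = 0.050468 m
0.37 × 2.2×10⁻⁴ × 790 = 0.064306 m
864–1234 m: 1.1 × 1.9×10⁻⁴ × 370 = 0.07733 m
Layer 4: 350 × 1.9×10⁻⁴ × 0.9 = 0.05985 m
Layer 5: 0.4 × 1300 × 1.7×10⁻⁴ = 0.08840 m
Δh = 0.050468 + 0.064306 + 0.07733 + 0.05985 + 0.08840 = 0.340354 m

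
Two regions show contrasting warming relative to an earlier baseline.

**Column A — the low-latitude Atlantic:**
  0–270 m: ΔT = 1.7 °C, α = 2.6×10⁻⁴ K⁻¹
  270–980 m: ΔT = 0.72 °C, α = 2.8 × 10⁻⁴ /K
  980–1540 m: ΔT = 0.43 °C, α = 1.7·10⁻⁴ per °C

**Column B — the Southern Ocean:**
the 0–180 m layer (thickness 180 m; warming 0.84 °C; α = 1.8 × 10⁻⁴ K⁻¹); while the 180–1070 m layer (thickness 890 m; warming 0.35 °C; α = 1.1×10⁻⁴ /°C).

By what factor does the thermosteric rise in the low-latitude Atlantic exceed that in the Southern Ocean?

A Layer 1: 2.6×10⁻⁴ × 1.7 × 270 = 0.11934 m
A 270–980 m: 710 × 2.8×10⁻⁴ × 0.72 = 0.143136 m
A Layer 3: 0.43 × 560 × 1.7×10⁻⁴ = 0.040936 m
A total: 0.303412 m
B 180 × 0.84 × 1.8×10⁻⁴ = 0.027216 m
B 890 × 1.1×10⁻⁴ × 0.35 = 0.034265 m
B total: 0.061481 m
Ratio: 0.303412 / 0.061481 ≈ 4.935

a factor of 4.94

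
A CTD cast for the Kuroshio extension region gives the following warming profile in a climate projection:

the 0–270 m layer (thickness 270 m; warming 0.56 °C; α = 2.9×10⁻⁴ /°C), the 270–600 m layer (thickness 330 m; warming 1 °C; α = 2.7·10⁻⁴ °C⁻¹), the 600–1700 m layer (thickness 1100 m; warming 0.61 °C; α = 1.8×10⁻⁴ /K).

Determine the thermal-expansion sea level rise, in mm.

254 mm of thermosteric rise

Layer 1: 2.9×10⁻⁴ × 270 × 0.56 = 0.043848 m
330 × 1 × 2.7×10⁻⁴ = 0.08910 m
1100 × 1.8×10⁻⁴ × 0.61 = 0.12078 m
Δh = 0.043848 + 0.08910 + 0.12078 = 0.253728 m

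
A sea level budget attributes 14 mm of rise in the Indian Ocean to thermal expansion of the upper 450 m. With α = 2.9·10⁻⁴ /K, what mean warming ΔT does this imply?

0.11 °C

ΔT = Δh/(αH) = 0.014 / (2.9×10⁻⁴ × 450) ≈ 0.1073 °C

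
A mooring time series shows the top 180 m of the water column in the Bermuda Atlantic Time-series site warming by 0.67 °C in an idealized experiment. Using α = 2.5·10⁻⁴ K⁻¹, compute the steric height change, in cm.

Δh = αΔT·H = 2.5×10⁻⁴ × 0.67 × 180 = 0.03015 m

Δh = 3.0 cm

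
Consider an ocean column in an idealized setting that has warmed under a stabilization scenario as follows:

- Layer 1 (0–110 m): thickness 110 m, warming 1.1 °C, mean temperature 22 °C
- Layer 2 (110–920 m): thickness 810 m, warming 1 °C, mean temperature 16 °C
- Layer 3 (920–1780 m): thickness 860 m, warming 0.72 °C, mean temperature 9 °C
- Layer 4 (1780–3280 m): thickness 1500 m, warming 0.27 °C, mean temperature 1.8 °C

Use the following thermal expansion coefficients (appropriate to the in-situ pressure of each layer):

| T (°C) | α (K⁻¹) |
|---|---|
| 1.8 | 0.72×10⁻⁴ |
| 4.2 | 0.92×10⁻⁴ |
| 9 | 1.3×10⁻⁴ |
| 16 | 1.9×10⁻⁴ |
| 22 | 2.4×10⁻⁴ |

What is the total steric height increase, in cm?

Layer 1 at 22 °C → α = 2.4×10⁻⁴ K⁻¹
Layer 2 at 16 °C → α = 1.9×10⁻⁴ K⁻¹
Layer 3 at 9 °C → α = 1.3×10⁻⁴ K⁻¹
Layer 4 at 1.8 °C → α = 0.72×10⁻⁴ K⁻¹
110 × 1.1 × 2.4×10⁻⁴ = 0.02904 m
110–920 m: 1 × 810 × 1.9×10⁻⁴ = 0.15390 m
1.3×10⁻⁴ × 860 × 0.72 = 0.080496 m
1780–3280 m: 1500 × 0.72×10⁻⁴ × 0.27 = 0.02916 m
Δh = 0.02904 + 0.15390 + 0.080496 + 0.02916 = 0.292596 m ≈ 29 cm

Δh ≈ 29 cm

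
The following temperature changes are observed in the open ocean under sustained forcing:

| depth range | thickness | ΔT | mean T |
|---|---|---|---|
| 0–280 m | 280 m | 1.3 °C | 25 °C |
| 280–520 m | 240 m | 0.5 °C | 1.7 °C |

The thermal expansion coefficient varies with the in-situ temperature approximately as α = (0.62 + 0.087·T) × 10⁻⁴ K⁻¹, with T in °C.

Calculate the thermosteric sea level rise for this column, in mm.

Layer 1: α = (0.62 + 0.087×25)×10⁻⁴ = 2.795×10⁻⁴ K⁻¹
Layer 2: α = (0.62 + 0.087×1.7)×10⁻⁴ = 0.7679×10⁻⁴ K⁻¹
0–280 m: 280 × 2.795×10⁻⁴ × 1.3 = 0.101738 m
Layer 2: 0.7679×10⁻⁴ × 240 × 0.5 = 0.0092148 m
Δh = 0.101738 + 0.0092148 = 0.1109528 m

111 mm of thermosteric rise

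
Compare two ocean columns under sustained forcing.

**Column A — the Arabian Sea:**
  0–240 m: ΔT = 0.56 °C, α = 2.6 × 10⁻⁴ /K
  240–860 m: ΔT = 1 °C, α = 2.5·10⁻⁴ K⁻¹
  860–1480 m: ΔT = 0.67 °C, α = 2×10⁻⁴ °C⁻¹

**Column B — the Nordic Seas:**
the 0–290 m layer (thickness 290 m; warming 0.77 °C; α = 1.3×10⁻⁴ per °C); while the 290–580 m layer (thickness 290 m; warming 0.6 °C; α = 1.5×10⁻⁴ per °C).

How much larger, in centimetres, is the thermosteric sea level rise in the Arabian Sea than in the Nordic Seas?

A 0–240 m: 0.56 × 240 × 2.6×10⁻⁴ = 0.034944 m
A 620 × 1 × 2.5×10⁻⁴ = 0.15500 m
A 0.67 × 2×10⁻⁴ × 620 = 0.08308 m
A total: 0.273024 m
B 1.3×10⁻⁴ × 0.77 × 290 = 0.029029 m
B Layer 2: 0.6 × 290 × 1.5×10⁻⁴ = 0.02610 m
B total: 0.055129 m
Difference: 0.273024 − 0.055129 = 0.217895 m

22 cm larger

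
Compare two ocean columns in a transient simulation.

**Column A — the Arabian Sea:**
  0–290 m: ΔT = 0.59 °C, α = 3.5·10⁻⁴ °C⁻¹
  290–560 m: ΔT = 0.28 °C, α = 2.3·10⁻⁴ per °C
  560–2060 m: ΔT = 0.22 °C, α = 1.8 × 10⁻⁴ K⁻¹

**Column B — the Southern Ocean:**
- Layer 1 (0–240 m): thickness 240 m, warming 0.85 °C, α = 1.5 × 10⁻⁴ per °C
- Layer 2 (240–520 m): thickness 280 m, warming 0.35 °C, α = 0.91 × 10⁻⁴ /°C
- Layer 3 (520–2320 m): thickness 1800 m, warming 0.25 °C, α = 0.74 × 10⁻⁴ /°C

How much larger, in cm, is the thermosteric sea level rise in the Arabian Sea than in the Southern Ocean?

Δh_A − Δh_B ≈ 6.39 cm

A 0–290 m: 3.5×10⁻⁴ × 0.59 × 290 = 0.059885 m
A 0.28 × 2.3×10⁻⁴ × 270 = 0.017388 m
A Layer 3: 0.22 × 1.8×10⁻⁴ × 1500 = 0.05940 m
A total: 0.136673 m
B 0–240 m: 240 × 1.5×10⁻⁴ × 0.85 = 0.03060 m
B Layer 2: 280 × 0.35 × 0.91×10⁻⁴ = 0.008918 m
B 520–2320 m: 1800 × 0.74×10⁻⁴ × 0.25 = 0.03330 m
B total: 0.072818 m
Difference: 0.136673 − 0.072818 = 0.063855 m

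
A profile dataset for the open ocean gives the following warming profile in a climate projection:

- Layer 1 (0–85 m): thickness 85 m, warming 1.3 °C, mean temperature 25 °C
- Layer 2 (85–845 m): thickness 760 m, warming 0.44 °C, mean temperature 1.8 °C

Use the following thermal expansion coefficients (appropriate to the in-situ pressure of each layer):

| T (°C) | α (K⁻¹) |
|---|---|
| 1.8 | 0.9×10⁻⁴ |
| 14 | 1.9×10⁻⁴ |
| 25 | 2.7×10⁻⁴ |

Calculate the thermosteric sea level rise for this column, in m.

Δh = 0.060 m

Layer 1 at 25 °C → α = 2.7×10⁻⁴ K⁻¹
Layer 2 at 1.8 °C → α = 0.9×10⁻⁴ K⁻¹
Layer 1: 85 × 2.7×10⁻⁴ × 1.3 = 0.029835 m
Layer 2: 0.9×10⁻⁴ × 760 × 0.44 = 0.030096 m
Δh = 0.029835 + 0.030096 = 0.059931 m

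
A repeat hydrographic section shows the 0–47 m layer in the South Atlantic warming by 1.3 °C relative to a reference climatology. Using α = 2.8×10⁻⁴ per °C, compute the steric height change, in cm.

Δh ≈ 1.71 cm

Δh = αΔT·H = 2.8×10⁻⁴ × 1.3 × 47 = 0.017108 m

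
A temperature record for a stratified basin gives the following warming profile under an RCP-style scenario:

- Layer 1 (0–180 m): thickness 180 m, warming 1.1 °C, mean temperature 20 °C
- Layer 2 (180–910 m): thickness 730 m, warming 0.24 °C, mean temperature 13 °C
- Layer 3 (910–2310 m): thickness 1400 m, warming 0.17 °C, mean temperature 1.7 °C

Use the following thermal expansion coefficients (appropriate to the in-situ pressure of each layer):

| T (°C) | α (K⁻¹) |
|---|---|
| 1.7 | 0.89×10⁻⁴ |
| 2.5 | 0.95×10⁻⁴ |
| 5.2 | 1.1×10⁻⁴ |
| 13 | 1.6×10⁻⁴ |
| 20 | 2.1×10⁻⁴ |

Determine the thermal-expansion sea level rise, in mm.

90.8 mm of thermosteric rise

Layer 1 at 20 °C → α = 2.1×10⁻⁴ K⁻¹
Layer 2 at 13 °C → α = 1.6×10⁻⁴ K⁻¹
Layer 3 at 1.7 °C → α = 0.89×10⁻⁴ K⁻¹
Layer 1: 180 × 1.1 × 2.1×10⁻⁴ = 0.04158 m
Layer 2: 0.24 × 730 × 1.6×10⁻⁴ = 0.028032 m
910–2310 m: 1400 × 0.89×10⁻⁴ × 0.17 = 0.021182 m
Δh = 0.04158 + 0.028032 + 0.021182 = 0.090794 m ≈ 90.8 mm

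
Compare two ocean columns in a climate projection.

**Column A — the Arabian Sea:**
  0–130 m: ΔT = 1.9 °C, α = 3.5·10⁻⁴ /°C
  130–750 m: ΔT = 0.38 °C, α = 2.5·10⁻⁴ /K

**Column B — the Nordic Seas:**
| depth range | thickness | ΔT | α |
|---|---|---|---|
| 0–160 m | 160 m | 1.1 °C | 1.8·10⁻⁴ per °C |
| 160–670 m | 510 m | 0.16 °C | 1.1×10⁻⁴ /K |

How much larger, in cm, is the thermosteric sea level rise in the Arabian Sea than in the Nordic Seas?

A 3.5×10⁻⁴ × 130 × 1.9 = 0.08645 m
A Layer 2: 620 × 2.5×10⁻⁴ × 0.38 = 0.05890 m
A total: 0.14535 m
B Layer 1: 1.8×10⁻⁴ × 1.1 × 160 = 0.03168 m
B 160–670 m: 1.1×10⁻⁴ × 0.16 × 510 = 0.008976 m
B total: 0.040656 m
Difference: 0.14535 − 0.040656 = 0.104694 m

10 cm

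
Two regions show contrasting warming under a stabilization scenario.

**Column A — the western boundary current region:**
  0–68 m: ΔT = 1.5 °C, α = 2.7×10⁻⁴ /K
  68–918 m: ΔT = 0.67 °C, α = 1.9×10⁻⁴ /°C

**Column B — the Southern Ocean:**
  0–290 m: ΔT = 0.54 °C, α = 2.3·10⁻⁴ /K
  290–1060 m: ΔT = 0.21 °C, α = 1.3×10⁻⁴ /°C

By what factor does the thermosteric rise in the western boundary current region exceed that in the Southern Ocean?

A 0–68 m: 2.7×10⁻⁴ × 1.5 × 68 = 0.02754 m
A 850 × 1.9×10⁻⁴ × 0.67 = 0.108205 m
A total: 0.135745 m
B Layer 1: 290 × 2.3×10⁻⁴ × 0.54 = 0.036018 m
B Layer 2: 0.21 × 770 × 1.3×10⁻⁴ = 0.021021 m
B total: 0.057039 m
Ratio: 0.135745 / 0.057039 ≈ 2.380

a factor of 2.4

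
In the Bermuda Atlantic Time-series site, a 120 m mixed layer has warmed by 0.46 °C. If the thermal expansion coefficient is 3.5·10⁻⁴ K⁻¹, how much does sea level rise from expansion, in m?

Δh ≈ 0.019 m

Δh = αΔT·H = 3.5×10⁻⁴ × 0.46 × 120 = 0.01932 m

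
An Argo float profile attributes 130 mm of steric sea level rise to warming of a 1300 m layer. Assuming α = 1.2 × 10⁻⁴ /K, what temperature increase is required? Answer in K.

ΔT = Δh/(αH) = 0.13 / (1.2×10⁻⁴ × 1300) ≈ 0.8333 K

0.83 K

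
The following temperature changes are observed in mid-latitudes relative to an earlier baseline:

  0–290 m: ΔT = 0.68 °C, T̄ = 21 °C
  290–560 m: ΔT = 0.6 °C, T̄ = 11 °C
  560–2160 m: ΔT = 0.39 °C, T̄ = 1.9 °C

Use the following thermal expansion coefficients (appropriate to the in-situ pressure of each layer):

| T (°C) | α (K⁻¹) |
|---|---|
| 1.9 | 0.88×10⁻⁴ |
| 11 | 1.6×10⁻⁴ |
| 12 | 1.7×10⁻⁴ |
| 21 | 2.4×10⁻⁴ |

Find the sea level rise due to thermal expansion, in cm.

12.8 cm

Layer 1 at 21 °C → α = 2.4×10⁻⁴ K⁻¹
Layer 2 at 11 °C → α = 1.6×10⁻⁴ K⁻¹
Layer 3 at 1.9 °C → α = 0.88×10⁻⁴ K⁻¹
Layer 1: 2.4×10⁻⁴ × 0.68 × 290 = 0.047328 m
Layer 2: 1.6×10⁻⁴ × 0.6 × 270 = 0.02592 m
1600 × 0.39 × 0.88×10⁻⁴ = 0.054912 m
Δh = 0.047328 + 0.02592 + 0.054912 = 0.12816 m ≈ 12.8 cm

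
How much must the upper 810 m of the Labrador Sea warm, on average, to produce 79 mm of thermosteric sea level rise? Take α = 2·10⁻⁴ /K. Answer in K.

ΔT = Δh/(αH) = 0.079 / (2×10⁻⁴ × 810) ≈ 0.4877 K

ΔT ≈ 0.49 K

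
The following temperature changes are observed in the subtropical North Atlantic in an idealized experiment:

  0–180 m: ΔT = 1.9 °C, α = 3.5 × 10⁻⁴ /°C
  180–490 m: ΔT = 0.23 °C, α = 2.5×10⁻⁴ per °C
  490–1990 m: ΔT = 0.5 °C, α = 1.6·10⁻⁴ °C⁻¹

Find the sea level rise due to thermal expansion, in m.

Δh = 0.258 m

0–180 m: 1.9 × 3.5×10⁻⁴ × 180 = 0.11970 m
0.23 × 2.5×10⁻⁴ × 310 = 0.017825 m
Layer 3: 0.5 × 1500 × 1.6×10⁻⁴ = 0.12000 m
Δh = 0.11970 + 0.017825 + 0.12000 = 0.257525 m ≈ 0.258 m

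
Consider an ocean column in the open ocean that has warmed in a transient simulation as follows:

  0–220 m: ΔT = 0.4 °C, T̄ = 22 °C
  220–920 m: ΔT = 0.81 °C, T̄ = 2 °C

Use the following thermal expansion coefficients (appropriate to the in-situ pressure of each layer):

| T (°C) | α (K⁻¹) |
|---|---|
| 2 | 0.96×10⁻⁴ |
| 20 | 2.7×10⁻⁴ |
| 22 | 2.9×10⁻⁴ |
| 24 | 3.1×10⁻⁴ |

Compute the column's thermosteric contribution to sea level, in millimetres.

about 80.0 mm

Layer 1 at 22 °C → α = 2.9×10⁻⁴ K⁻¹
Layer 2 at 2 °C → α = 0.96×10⁻⁴ K⁻¹
0–220 m: 0.4 × 220 × 2.9×10⁻⁴ = 0.02552 m
700 × 0.96×10⁻⁴ × 0.81 = 0.054432 m
Δh = 0.02552 + 0.054432 = 0.079952 m ≈ 80.0 mm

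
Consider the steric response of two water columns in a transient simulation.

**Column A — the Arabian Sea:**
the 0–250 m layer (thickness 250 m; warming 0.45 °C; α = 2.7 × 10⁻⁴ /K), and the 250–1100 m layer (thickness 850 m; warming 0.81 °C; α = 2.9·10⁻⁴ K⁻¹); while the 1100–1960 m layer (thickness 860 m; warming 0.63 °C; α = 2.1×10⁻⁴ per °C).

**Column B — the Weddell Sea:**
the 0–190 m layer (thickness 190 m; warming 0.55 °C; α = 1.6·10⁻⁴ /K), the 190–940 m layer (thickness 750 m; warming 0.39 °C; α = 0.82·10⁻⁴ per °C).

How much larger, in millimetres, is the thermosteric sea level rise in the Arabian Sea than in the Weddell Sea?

300 mm larger

A Layer 1: 2.7×10⁻⁴ × 0.45 × 250 = 0.030375 m
A 0.81 × 850 × 2.9×10⁻⁴ = 0.199665 m
A 2.1×10⁻⁴ × 860 × 0.63 = 0.113778 m
A total: 0.343818 m
B 190 × 0.55 × 1.6×10⁻⁴ = 0.01672 m
B 750 × 0.82×10⁻⁴ × 0.39 = 0.023985 m
B total: 0.040705 m
Difference: 0.343818 − 0.040705 = 0.303113 m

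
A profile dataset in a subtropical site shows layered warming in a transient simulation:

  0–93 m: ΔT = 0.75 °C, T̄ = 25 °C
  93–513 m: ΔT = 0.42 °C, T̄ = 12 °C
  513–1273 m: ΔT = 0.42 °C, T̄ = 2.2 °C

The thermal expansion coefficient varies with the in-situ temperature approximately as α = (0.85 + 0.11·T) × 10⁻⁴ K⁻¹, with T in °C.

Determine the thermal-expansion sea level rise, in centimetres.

Δh ≈ 9.82 cm

Layer 1: α = (0.85 + 0.11×25)×10⁻⁴ = 3.6×10⁻⁴ K⁻¹
Layer 2: α = (0.85 + 0.11×12)×10⁻⁴ = 2.17×10⁻⁴ K⁻¹
Layer 3: α = (0.85 + 0.11×2.2)×10⁻⁴ = 1.092×10⁻⁴ K⁻¹
0–93 m: 3.6×10⁻⁴ × 0.75 × 93 = 0.02511 m
0.42 × 2.17×10⁻⁴ × 420 = 0.0382788 m
513–1273 m: 0.42 × 1.092×10⁻⁴ × 760 = 0.03485664 m
Δh = 0.02511 + 0.0382788 + 0.03485664 = 0.09824544 m ≈ 9.82 cm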